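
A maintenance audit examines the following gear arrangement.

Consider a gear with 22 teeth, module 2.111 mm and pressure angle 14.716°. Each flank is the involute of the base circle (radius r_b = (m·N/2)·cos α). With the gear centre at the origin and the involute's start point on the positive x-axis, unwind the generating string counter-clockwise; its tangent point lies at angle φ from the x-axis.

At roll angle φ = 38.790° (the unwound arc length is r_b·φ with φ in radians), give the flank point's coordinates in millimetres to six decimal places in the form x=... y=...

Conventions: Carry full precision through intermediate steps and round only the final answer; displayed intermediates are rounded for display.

x=27.031410 y=2.218340

topology: single-mesh involute geometry — m = 2.111, N = 22
pitch radius r_p = m·N/2 = 2.111·22/2 = 23.221000
base radius r_b = r_p·cos α = 23.221000·cos 14.716° = 22.459278
roll angle φ = 38.790° = 0.67701322 rad
x = r_b·(cos φ + φ·sin φ) = 27.031410
y = r_b·(sin φ − φ·cos φ) = 2.218340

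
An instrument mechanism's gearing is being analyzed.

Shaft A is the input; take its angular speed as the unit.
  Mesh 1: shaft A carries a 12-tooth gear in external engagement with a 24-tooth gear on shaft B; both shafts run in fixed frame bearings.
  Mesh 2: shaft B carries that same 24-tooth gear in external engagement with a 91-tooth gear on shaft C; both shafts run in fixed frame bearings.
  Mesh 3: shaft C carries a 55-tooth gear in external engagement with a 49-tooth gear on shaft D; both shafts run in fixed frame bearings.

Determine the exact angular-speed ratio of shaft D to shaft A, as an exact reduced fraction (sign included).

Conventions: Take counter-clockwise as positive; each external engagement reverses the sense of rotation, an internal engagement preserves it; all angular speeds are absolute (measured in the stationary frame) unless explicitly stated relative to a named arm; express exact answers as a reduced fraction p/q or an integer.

class = fixed-axis compound train [3 meshes; 3 ratios multiply, 3 sense flips]
mesh 1 [12T→24T]: running ratio 1/2, sense −
mesh 2 [24T→91T]: running ratio 12/91, sense +
mesh 3 [55T→49T]: running ratio 660/4459, sense −
ω_out/ω_in = -660/4459

-660/4459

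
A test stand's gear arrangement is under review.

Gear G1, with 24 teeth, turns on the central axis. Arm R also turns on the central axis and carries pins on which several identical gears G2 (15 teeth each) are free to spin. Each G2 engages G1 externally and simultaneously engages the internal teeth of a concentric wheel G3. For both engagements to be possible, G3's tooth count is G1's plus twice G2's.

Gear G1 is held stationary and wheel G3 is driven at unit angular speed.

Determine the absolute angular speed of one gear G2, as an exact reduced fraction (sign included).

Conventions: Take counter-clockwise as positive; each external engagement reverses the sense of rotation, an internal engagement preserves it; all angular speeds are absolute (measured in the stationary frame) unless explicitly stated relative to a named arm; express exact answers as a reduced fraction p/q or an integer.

recognized (axles ride arm R): planetary set, 24/15/54 teeth
ring teeth: 24 + 2·15 = 54
24(ω_sun−ω_arm) = −54(ω_ring−ω_arm),  ω_sun = 0, ω_ring = 1
24(0−ω_arm) = −54(1−ω_arm)  ⇒  78·ω_arm = 54  ⇒  ω_arm = 9/13
sun–planet mesh: 24·(0−9/13) = −15·(ω_p−ω_arm)  ⇒  ω_p−ω_arm = 72/65
ω_p = 9/13 + 72/65 = 9/5
exact speed ratio = 9/5

9/5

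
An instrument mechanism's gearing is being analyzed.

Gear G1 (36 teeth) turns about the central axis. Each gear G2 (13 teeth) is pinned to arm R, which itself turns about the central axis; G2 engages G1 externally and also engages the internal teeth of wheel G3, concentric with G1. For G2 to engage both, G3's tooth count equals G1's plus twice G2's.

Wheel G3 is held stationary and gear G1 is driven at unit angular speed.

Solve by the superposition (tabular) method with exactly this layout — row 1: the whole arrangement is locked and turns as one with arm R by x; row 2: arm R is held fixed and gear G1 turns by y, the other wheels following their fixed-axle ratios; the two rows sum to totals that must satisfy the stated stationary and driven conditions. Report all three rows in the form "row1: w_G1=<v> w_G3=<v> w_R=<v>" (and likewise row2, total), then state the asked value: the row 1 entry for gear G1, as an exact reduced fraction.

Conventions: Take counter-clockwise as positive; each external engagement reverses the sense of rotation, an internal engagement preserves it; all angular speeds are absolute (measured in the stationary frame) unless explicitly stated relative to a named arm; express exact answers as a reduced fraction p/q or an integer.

planetary set (36T centre, 13T on arm, 62T internal) — Willis relation
row 1: whole set turns with the arm by x
superposition row 2 [arm held]: sun y, ring −(36/62)·y, arm 0
boundary: total ω_ring = x − (36/62)·y = 0 and total ω_sun = x + y = 1  ⇒  y = 31/49, x = 18/49
row 2 ring = −(36/62)·31/49 = -18/49
totals (row 1 + row 2): sun 18/49 + 31/49 = 1, ring 18/49 + (-18/49) = 0, arm 18/49 + 0 = 18/49
asked cell (row1, sun) = 18/49

row1: w_G1=18/49 w_G3=18/49 w_R=18/49
row2: w_G1=31/49 w_G3=-18/49 w_R=0
total: w_G1=1 w_G3=0 w_R=18/49
asked value: 18/49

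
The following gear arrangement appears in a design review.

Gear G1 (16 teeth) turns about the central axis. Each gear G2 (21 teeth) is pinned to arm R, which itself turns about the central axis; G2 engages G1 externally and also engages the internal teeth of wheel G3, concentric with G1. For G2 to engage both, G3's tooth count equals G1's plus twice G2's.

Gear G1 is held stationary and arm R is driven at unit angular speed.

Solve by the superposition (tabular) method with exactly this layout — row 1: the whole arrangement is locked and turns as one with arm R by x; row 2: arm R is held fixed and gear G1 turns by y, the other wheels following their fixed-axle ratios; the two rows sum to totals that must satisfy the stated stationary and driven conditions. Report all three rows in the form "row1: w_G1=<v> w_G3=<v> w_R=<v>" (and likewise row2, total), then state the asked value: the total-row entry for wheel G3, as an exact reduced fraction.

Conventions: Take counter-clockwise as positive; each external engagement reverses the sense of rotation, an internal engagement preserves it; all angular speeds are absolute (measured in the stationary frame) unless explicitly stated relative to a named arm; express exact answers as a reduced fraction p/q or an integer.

row1: w_G1=1 w_G3=1 w_R=1
row2: w_G1=-1 w_G3=8/29 w_R=0
total: w_G1=0 w_G3=37/29 w_R=1
asked value: 37/29

recognized (axles ride arm R): planetary set, 16/21/58 teeth
row 1: whole set turns with the arm by x
superposition row 2 [arm held]: sun y, ring −(16/58)·y, arm 0
boundary: total ω_sun = x + y = 0 and total ω_arm = x = 1  ⇒  y = -1, x = 1
row 2 ring = −(16/58)·(-1) = 8/29
totals (row 1 + row 2): sun 1 + (-1) = 0, ring 1 + 8/29 = 37/29, arm 1 + 0 = 1
asked cell (total, ring) = 37/29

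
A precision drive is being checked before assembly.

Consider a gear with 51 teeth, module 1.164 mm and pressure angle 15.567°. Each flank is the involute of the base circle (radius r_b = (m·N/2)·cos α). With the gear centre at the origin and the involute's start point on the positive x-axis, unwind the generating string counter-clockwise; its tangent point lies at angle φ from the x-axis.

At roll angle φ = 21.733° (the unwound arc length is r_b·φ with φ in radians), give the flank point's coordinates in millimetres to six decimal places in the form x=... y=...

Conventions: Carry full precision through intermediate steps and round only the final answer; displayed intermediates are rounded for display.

x=30.576749 y=0.512709

recognized (one wheel, involute flank): single-mesh tooth geometry, m = 1.164, N = 51
pitch radius r_p = m·N/2 = 1.164·51/2 = 29.682000
base radius r_b = r_p·cos α = 29.682000·cos 15.567° = 28.593184
roll angle φ = 21.733° = 0.37931241 rad
x = r_b·(cos φ + φ·sin φ) = 30.576749
y = r_b·(sin φ − φ·cos φ) = 0.512709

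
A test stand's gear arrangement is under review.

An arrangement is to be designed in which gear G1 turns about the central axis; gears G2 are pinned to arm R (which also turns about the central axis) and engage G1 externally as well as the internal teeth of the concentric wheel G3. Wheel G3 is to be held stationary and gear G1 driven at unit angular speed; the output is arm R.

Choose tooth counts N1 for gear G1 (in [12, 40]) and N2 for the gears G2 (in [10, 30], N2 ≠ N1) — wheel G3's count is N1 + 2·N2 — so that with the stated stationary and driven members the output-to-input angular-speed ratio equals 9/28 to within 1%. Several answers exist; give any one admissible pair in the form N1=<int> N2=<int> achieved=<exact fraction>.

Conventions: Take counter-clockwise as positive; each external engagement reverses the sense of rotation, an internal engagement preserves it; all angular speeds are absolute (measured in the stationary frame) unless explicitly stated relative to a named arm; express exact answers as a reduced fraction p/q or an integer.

topology: planetary set — design target 9/28, arm = carrier (Willis)
Willis with ω_ring = 0: ω_arm/ω_sun = N1/(N1+N3); set equal to 9/28  ⇒  N3/N1 = 1/(9/28) − 1 = 19/9
N3 = N1 + 2·N2  ⇒  N2/N1 = (N3/N1 − 1)/2 = (19/9 − 1)/2 = 5/9
smallest multiple with N1 ≥ 12 and N2 ≥ 10: k = 2  ⇒  N1 = 2·9 = 18, N2 = 2·5 = 10 (N1 ≤ 40, N2 ≤ 30, N2 ≠ N1 ✓), N3 = 18 + 2·10 = 38
check: N1/(N1+N3) with N1 = 18, N3 = 38 gives 9/28; |achieved − target| = 0 ≤ 9/2800 ✓

N1=18 N2=10 achieved=9/28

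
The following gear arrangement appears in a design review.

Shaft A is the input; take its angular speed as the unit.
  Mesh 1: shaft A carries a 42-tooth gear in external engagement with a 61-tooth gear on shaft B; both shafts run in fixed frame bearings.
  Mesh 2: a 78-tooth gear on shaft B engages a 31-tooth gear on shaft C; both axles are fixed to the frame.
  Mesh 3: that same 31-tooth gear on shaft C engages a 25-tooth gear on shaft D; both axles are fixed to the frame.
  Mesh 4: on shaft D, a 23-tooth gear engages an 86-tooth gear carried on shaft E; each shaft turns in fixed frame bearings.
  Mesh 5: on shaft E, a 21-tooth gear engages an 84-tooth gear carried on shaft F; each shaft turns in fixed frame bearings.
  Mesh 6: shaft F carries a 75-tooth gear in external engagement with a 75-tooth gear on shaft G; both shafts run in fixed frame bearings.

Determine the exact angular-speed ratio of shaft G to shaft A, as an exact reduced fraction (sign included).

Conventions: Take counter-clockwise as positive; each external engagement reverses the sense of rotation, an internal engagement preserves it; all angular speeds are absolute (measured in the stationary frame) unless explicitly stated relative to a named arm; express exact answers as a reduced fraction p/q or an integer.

class = fixed-axis compound train [6 meshes; 6 ratios multiply, 6 sense flips]
mesh 1 [42T→61T]: running ratio 42/61, sense −
mesh 2 [78T→31T]: running ratio 3276/1891, sense +
mesh 3 [31T→25T]: running ratio 3276/1525, sense −
mesh 4 [23T→86T]: running ratio 37674/65575, sense +
mesh 5 [21T→84T]: running ratio 18837/131150, sense −
mesh 6 [75T→75T]: running ratio 18837/131150, sense +
ω_out/ω_in = 18837/131150

18837/131150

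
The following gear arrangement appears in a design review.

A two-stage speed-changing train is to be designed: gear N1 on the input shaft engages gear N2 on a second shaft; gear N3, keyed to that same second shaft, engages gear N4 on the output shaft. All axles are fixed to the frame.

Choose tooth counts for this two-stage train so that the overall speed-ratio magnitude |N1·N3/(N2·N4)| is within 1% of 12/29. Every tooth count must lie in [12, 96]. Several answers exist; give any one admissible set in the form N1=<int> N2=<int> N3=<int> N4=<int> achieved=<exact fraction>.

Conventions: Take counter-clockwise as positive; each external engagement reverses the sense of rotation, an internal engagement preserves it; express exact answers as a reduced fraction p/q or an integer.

topology: fixed-axis compound train — 2 stages, target 12/29
target = 12/29 in lowest terms: an exact hit needs N1·N3 = k·12 and N2·N4 = k·29 for one integer k, every count in [12, 96]; additionally prefer no 1:1 stage (N1 ≠ N2, N3 ≠ N4)
k = 1…12: no 1:1-free in-range split of k·12 and k·29 into factor pairs; take k = 13
k = 13: N1·N3 = 156 = 12·13, N2·N4 = 377 = 13·29
achieved = 12·13/(13·29) = 12/29; |achieved − target| = 0 ≤ 3/725 ✓

N1=12 N2=13 N3=13 N4=29 achieved=12/29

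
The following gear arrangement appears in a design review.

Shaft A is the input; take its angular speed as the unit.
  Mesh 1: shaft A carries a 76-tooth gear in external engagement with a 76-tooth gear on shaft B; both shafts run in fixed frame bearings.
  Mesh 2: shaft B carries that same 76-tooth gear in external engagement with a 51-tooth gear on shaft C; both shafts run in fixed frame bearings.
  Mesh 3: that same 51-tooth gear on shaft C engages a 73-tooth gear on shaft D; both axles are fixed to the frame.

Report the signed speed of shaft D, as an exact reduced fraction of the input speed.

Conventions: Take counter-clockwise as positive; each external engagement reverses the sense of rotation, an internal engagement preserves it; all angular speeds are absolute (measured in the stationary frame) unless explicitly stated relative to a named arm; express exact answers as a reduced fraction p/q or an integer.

3-mesh fixed-axis compound train (all bearings frame-fixed)
mesh 1 [76T→76T]: |ω|/ω_in = 1×76/76 = 1, sense flips to −
mesh 2 [76T→51T]: |ω|/ω_in = 1×76/51 = 76/51, sense flips to +
mesh 3 [51T→73T]: |ω|/ω_in = (76/51)×51/73 = 76/73, sense flips to −
signed output speed (× input speed) = -76/73

-76/73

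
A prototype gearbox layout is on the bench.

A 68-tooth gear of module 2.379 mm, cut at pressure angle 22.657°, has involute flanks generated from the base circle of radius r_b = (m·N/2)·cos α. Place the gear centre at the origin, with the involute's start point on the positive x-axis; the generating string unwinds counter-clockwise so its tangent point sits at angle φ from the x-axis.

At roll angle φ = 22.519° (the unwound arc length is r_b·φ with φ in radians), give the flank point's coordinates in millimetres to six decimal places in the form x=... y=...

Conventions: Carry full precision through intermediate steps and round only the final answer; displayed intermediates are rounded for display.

class = single-mesh tooth geometry [base-circle involute, m = 2.379, 68T]
pitch radius r_p = m·N/2 = 2.379·68/2 = 80.886000
base radius r_b = r_p·cos α = 80.886000·cos 22.657° = 74.643821
roll angle φ = 22.519° = 0.39303069 rad
x = r_b·(cos φ + φ·sin φ) = 80.188313
y = r_b·(sin φ − φ·cos φ) = 1.487402

x=80.188313 y=1.487402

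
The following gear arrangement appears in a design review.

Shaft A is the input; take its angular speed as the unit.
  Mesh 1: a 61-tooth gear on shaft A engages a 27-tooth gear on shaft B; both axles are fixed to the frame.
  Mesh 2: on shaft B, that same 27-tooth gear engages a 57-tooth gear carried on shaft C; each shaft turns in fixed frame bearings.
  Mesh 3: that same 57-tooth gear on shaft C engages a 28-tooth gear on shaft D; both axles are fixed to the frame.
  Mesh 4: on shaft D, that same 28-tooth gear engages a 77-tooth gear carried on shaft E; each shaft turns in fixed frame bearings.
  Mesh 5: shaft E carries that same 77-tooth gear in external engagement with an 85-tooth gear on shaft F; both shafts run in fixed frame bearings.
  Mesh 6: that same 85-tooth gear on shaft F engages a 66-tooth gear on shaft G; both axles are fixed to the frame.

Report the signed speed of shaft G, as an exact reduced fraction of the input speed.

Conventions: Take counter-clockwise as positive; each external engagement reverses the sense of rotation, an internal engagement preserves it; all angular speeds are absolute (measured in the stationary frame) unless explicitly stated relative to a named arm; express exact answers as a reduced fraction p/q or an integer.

61/66

6-mesh fixed-axis compound train (all bearings frame-fixed)
mesh 1 [61T→27T]: |ω|/ω_in = 1×61/27 = 61/27, sense flips to −
mesh 2 [27T→57T]: |ω|/ω_in = (61/27)×27/57 = 61/57, sense flips to +
mesh 3 [57T→28T]: |ω|/ω_in = (61/57)×57/28 = 61/28, sense flips to −
mesh 4 [28T→77T]: |ω|/ω_in = (61/28)×28/77 = 61/77, sense flips to +
mesh 5 [77T→85T]: |ω|/ω_in = (61/77)×77/85 = 61/85, sense flips to −
mesh 6 [85T→66T]: |ω|/ω_in = (61/85)×85/66 = 61/66, sense flips to +
signed output speed (× input speed) = 61/66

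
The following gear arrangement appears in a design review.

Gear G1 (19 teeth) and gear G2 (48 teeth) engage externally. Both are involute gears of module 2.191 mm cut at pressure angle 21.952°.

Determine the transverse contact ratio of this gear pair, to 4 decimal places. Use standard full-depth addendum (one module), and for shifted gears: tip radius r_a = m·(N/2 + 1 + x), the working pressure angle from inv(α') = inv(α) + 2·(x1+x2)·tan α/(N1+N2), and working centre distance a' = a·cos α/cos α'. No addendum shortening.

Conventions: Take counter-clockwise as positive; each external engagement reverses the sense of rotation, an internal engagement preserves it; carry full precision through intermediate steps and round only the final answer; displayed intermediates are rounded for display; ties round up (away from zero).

1.5674

class = single-mesh tooth geometry [involute pair 19T × 48T, m = 2.191]
base radii: r_b1 = 19.305394, r_b2 = 48.771521
tip radii: r_a1 = 23.005500, r_a2 = 54.775000
no profile shift: α' = α, a' = a
action lengths: √(r_a1²−r_b1²) = 12.512186, √(r_a2²−r_b2²) = 24.932696
base pitch p_b = π·m·cos α = 6.384177
CR = (12.512186 + 24.932696 − 73.398500·sin 21.95200°)/6.384177 = 1.567366
contact ratio ≈ 1.5674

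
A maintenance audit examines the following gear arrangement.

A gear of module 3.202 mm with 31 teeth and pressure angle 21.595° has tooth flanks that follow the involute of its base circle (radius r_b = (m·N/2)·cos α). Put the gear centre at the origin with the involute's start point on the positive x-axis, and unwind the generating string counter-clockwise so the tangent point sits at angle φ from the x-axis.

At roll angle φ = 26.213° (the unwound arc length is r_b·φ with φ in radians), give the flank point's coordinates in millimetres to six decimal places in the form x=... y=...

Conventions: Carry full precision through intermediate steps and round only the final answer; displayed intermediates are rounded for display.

recognized (one wheel, involute flank): single-mesh tooth geometry, m = 3.202, N = 31
pitch radius r_p = m·N/2 = 3.202·31/2 = 49.631000
base radius r_b = r_p·cos α = 49.631000·cos 21.595° = 46.147331
roll angle φ = 26.213° = 0.45750316 rad
x = r_b·(cos φ + φ·sin φ) = 50.727067
y = r_b·(sin φ − φ·cos φ) = 1.442415

x=50.727067 y=1.442415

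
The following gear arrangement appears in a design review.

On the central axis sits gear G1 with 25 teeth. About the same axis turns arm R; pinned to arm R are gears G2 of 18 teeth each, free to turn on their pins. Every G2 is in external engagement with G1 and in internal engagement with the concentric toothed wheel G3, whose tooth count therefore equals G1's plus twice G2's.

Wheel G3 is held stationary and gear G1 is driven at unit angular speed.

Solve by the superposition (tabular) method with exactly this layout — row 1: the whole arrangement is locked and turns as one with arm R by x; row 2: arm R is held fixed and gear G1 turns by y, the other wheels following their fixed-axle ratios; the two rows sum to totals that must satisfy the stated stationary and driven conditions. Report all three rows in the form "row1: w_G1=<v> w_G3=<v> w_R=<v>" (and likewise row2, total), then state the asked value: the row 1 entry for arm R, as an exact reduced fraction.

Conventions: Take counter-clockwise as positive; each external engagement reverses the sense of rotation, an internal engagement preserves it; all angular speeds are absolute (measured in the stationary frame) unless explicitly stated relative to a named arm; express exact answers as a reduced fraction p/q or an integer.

row1: w_G1=25/86 w_G3=25/86 w_R=25/86
row2: w_G1=61/86 w_G3=-25/86 w_R=0
total: w_G1=1 w_G3=0 w_R=25/86
asked value: 25/86

class = planetary set [G3 = 25+2·18 = 61; Willis about the carrier]
row 1 (train locked, turned with arm): all members turn x
row 2 (arm held, sun turns y): ω_ring = −(25/61)·y, ω_arm = 0
boundary: total ω_ring = x − (25/61)·y = 0 and total ω_sun = x + y = 1  ⇒  y = 61/86, x = 25/86
row 2 ring = −(25/61)·61/86 = -25/86
totals (row 1 + row 2): sun 25/86 + 61/86 = 1, ring 25/86 + (-25/86) = 0, arm 25/86 + 0 = 25/86
asked cell (row1, arm) = 25/86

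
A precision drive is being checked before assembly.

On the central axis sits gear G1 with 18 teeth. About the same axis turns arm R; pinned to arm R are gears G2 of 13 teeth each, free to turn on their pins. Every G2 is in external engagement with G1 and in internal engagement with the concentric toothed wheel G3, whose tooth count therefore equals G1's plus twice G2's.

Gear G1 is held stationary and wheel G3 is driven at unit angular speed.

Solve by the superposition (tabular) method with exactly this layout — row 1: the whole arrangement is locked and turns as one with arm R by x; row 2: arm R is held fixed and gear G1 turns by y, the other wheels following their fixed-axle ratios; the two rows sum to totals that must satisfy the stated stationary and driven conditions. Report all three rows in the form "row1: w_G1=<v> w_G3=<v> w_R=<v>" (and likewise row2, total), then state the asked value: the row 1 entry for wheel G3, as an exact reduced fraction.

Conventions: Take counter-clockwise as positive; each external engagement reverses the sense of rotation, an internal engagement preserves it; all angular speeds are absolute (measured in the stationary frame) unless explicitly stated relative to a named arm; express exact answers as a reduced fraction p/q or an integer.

topology: planetary set — G1 18T / G2 13T / G3 44T, arm = carrier (Willis)
row 1 — lock + rotate with arm: ω_sun = ω_ring = ω_arm = x
row 2 — arm fixed, fixed-axis ratios: sun y, ring −(18/44)·y, arm 0
boundary: total ω_sun = x + y = 0 and total ω_ring = x − (18/44)·y = 1  ⇒  y = -22/31, x = 22/31
row 2 ring = −(18/44)·(-22/31) = 9/31
totals (row 1 + row 2): sun 22/31 + (-22/31) = 0, ring 22/31 + 9/31 = 1, arm 22/31 + 0 = 22/31
asked cell (row1, ring) = 22/31

row1: w_G1=22/31 w_G3=22/31 w_R=22/31
row2: w_G1=-22/31 w_G3=9/31 w_R=0
total: w_G1=0 w_G3=1 w_R=22/31
asked value: 22/31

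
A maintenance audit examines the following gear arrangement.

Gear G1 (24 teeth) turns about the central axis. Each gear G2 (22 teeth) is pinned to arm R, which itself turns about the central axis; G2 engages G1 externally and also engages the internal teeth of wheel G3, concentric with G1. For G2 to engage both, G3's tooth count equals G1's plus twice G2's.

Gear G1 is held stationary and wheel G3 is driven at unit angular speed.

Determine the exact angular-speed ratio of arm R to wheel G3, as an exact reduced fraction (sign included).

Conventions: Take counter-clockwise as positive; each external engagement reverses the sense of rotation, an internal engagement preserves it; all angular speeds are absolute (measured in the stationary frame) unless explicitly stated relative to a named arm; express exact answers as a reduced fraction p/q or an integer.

planetary set (24T centre, 22T on arm, 68T internal) — Willis relation
ring teeth: 24 + 2·22 = 68
24(ω_sun−ω_arm) = −68(ω_ring−ω_arm),  ω_sun = 0, ω_ring = 1
24(0−ω_arm) = −68(1−ω_arm)  ⇒  92·ω_arm = 68  ⇒  ω_arm = 17/23
ω_out/ω_in = 17/23

17/23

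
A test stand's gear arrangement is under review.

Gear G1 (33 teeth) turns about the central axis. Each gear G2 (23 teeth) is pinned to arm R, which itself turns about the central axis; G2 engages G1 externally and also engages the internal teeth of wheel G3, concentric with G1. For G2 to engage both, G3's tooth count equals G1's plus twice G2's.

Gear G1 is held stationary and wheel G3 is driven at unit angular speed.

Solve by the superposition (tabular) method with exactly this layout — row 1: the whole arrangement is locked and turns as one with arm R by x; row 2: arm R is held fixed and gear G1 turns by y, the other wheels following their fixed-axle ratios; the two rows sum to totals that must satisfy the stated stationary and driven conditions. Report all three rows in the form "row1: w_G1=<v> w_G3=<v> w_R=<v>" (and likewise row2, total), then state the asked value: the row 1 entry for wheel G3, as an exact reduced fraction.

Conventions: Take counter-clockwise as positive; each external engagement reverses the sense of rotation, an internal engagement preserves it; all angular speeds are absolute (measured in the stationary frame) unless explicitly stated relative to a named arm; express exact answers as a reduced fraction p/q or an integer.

topology: planetary set — G1 33T / G2 23T / G3 79T, arm = carrier (Willis)
superposition row 1 [locked train]: every member turns x
row 2: sun turns y, ring = −(33/79)·y, arm 0
boundary: total ω_sun = x + y = 0 and total ω_ring = x − (33/79)·y = 1  ⇒  y = -79/112, x = 79/112
row 2 ring = −(33/79)·(-79/112) = 33/112
totals (row 1 + row 2): sun 79/112 + (-79/112) = 0, ring 79/112 + 33/112 = 1, arm 79/112 + 0 = 79/112
asked cell (row1, ring) = 79/112

row1: w_G1=79/112 w_G3=79/112 w_R=79/112
row2: w_G1=-79/112 w_G3=33/112 w_R=0
total: w_G1=0 w_G3=1 w_R=79/112
asked value: 79/112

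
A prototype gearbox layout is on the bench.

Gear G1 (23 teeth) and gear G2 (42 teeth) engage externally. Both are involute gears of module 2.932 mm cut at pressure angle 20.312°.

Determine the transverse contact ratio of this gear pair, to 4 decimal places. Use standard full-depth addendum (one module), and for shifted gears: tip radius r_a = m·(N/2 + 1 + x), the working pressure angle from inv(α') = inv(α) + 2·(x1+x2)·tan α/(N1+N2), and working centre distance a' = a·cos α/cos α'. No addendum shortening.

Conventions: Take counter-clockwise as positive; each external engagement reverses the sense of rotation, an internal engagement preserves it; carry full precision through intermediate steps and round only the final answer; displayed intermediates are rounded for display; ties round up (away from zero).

class = single-mesh tooth geometry [involute pair 23T × 42T, m = 2.932]
base radii: r_b1 = 31.621288, r_b2 = 57.743222
tip radii: r_a1 = 36.650000, r_a2 = 64.504000
no profile shift: α' = α, a' = a
action lengths: √(r_a1²−r_b1²) = 18.528805, √(r_a2²−r_b2²) = 28.748675
base pitch p_b = π·m·cos α = 8.638366
CR = (18.528805 + 28.748675 − 95.290000·sin 20.31200°)/8.638366 = 1.643744
contact ratio ≈ 1.6437

1.6437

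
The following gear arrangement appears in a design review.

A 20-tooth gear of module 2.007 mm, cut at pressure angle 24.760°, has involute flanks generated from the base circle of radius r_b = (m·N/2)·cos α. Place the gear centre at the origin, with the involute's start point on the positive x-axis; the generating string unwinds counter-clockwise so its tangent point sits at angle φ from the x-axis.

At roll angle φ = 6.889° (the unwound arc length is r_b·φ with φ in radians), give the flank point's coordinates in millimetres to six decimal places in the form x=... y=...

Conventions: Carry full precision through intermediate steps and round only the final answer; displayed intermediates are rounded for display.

recognized (one wheel, involute flank): single-mesh tooth geometry, m = 2.007, N = 20
pitch radius r_p = m·N/2 = 2.007·20/2 = 20.070000
base radius r_b = r_p·cos α = 20.070000·cos 24.760° = 18.224967
roll angle φ = 6.889° = 0.12023573 rad
x = r_b·(cos φ + φ·sin φ) = 18.356227
y = r_b·(sin φ − φ·cos φ) = 0.010544

x=18.356227 y=0.010544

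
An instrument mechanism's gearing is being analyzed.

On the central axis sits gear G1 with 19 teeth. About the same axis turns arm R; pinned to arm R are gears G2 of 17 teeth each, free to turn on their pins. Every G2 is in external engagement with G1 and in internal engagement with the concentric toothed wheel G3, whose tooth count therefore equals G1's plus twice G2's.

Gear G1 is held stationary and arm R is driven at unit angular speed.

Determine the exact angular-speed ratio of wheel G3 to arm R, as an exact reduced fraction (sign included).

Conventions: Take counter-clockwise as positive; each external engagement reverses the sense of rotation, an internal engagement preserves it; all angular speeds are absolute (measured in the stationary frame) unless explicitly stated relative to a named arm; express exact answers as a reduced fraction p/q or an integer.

72/53

class = planetary set [G3 = 19+2·17 = 53; Willis about the carrier]
ring teeth: 19 + 2·17 = 53
19(ω_sun−ω_arm) = −53(ω_ring−ω_arm),  ω_sun = 0, ω_arm = 1
ω_ring = 1 − (19/53)(0−1) = 72/53
ω_out/ω_in = 72/53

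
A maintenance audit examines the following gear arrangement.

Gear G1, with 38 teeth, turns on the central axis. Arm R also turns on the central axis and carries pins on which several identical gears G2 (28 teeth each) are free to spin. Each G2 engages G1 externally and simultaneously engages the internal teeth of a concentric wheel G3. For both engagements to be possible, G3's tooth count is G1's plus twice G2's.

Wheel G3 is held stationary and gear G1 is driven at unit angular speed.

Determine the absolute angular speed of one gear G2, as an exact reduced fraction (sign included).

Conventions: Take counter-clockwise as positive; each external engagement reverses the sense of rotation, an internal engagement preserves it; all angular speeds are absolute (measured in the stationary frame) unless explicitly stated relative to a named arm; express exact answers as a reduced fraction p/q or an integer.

class = planetary set [G3 = 38+2·28 = 94; Willis about the carrier]
ring teeth: 38 + 2·28 = 94
38(ω_sun−ω_arm) = −94(ω_ring−ω_arm),  ω_ring = 0, ω_sun = 1
38(1−ω_arm) = −94(0−ω_arm)  ⇒  132·ω_arm = 38  ⇒  ω_arm = 19/66
sun–planet mesh: 38·(1−19/66) = −28·(ω_p−ω_arm)  ⇒  ω_p−ω_arm = -893/924
ω_p = 19/66 − 893/924 = -19/28
exact speed ratio = -19/28

-19/28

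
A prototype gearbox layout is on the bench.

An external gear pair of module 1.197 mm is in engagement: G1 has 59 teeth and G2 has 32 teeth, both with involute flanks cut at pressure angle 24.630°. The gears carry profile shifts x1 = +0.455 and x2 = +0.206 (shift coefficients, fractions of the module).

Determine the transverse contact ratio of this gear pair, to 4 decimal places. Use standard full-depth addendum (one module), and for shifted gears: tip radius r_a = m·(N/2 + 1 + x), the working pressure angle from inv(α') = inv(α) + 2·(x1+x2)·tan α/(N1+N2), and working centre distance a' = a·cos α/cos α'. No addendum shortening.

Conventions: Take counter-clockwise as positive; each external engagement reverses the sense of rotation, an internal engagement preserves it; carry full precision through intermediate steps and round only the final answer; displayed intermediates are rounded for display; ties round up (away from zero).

topology: single-mesh involute geometry — m = 1.197, 59T/32T pair
base radii: r_b1 = 32.098790, r_b2 = 17.409513
tip radii: r_a1 = 37.053135, r_a2 = 20.595582
inv(α') = inv(24.630°) + 2·(+0.455+0.206)·tan α/(59+32) = 0.03525505  ⇒  α' = 26.31075°
a' = a·cos α / cos α' = 54.4635·cos 24.630°/cos 26.31075° = 55.229945
action lengths: √(r_a1²−r_b1²) = 18.509525, √(r_a2²−r_b2²) = 11.003947
base pitch p_b = π·m·cos α = 3.418350
CR = (18.509525 + 11.003947 − 55.229945·sin 26.31075°)/3.418350 = 1.472460
contact ratio ≈ 1.4725

1.4725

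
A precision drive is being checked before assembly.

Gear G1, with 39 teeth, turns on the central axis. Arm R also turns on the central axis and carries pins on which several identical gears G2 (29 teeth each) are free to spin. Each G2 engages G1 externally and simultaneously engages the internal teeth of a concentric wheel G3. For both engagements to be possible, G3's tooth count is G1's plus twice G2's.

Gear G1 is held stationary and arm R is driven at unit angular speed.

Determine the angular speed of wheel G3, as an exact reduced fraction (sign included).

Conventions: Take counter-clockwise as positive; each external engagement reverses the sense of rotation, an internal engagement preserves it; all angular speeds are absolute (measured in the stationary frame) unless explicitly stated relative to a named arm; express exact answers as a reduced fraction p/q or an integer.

136/97

topology: planetary set — G1 39T / G2 29T / G3 97T, arm = carrier (Willis)
ring teeth: 39 + 2·29 = 97
39(ω_sun−ω_arm) = −97(ω_ring−ω_arm),  ω_sun = 0, ω_arm = 1
ω_ring = 1 − (39/97)(0−1) = 136/97
exact speed ratio = 136/97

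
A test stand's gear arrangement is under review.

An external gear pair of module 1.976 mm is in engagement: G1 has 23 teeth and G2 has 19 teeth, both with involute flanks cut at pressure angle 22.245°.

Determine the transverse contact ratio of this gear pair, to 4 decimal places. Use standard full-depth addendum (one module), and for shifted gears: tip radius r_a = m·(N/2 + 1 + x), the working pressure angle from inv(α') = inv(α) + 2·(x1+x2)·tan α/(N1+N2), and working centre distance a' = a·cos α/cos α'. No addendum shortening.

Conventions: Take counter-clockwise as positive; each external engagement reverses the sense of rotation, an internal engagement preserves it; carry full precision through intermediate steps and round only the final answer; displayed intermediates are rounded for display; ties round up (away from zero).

1.4935

recognized (one external pair, fixed centres): single-mesh tooth geometry, m = 1.976, N1 = 23, N2 = 19
base radii: r_b1 = 21.032733, r_b2 = 17.374867
tip radii: r_a1 = 24.700000, r_a2 = 20.748000
no profile shift: α' = α, a' = a
action lengths: √(r_a1²−r_b1²) = 12.950449, √(r_a2²−r_b2²) = 11.339908
base pitch p_b = π·m·cos α = 5.745763
CR = (12.950449 + 11.339908 − 41.496000·sin 22.24500°)/5.745763 = 1.493501
contact ratio ≈ 1.4935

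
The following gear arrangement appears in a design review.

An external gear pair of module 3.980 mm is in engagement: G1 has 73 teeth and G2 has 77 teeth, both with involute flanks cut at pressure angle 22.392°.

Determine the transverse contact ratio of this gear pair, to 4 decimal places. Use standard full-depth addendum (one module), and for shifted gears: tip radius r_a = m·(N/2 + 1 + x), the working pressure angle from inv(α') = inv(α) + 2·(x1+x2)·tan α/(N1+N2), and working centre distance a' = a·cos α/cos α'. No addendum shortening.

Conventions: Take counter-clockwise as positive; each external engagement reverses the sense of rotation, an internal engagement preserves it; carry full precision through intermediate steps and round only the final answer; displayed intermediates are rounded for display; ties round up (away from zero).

class = single-mesh tooth geometry [involute pair 73T × 77T, m = 3.980]
base radii: r_b1 = 134.316530, r_b2 = 141.676340
tip radii: r_a1 = 149.250000, r_a2 = 157.210000
no profile shift: α' = α, a' = a
action lengths: √(r_a1²−r_b1²) = 65.074051, √(r_a2²−r_b2²) = 68.138085
base pitch p_b = π·m·cos α = 11.560762
CR = (65.074051 + 68.138085 − 298.500000·sin 22.39200°)/11.560762 = 1.686841
contact ratio ≈ 1.6868

1.6868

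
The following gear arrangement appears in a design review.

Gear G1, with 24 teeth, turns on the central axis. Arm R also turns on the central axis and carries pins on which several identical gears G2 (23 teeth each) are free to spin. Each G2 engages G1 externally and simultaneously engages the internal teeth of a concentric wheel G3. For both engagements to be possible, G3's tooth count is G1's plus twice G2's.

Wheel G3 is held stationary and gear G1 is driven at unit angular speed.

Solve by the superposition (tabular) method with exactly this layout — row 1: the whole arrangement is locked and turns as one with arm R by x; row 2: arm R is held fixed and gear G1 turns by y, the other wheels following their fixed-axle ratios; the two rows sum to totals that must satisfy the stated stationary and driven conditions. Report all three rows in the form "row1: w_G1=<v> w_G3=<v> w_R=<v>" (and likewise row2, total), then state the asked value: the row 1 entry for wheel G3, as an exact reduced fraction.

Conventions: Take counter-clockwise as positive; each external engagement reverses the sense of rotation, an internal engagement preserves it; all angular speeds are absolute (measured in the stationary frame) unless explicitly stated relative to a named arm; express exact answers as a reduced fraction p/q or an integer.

class = planetary set [G3 = 24+2·23 = 70; Willis about the carrier]
row 1: whole set turns with the arm by x
row 2 — arm fixed, fixed-axis ratios: sun y, ring −(24/70)·y, arm 0
boundary: total ω_ring = x − (24/70)·y = 0 and total ω_sun = x + y = 1  ⇒  y = 35/47, x = 12/47
row 2 ring = −(24/70)·35/47 = -12/47
totals (row 1 + row 2): sun 12/47 + 35/47 = 1, ring 12/47 + (-12/47) = 0, arm 12/47 + 0 = 12/47
asked cell (row1, ring) = 12/47

row1: w_G1=12/47 w_G3=12/47 w_R=12/47
row2: w_G1=35/47 w_G3=-12/47 w_R=0
total: w_G1=1 w_G3=0 w_R=12/47
asked value: 12/47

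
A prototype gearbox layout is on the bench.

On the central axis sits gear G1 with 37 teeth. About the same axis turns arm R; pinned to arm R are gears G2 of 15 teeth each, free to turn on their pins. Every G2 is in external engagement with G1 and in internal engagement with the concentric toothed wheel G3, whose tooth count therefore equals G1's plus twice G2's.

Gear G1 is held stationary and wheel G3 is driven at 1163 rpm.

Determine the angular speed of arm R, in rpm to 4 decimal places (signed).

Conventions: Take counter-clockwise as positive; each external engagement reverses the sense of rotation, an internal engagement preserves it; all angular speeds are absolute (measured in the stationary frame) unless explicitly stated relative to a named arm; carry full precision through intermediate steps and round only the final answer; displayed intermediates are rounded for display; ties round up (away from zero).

recognized (axles ride arm R): planetary set, 37/15/67 teeth
normalise by the input: solve with ω_ring = 1, then scale by 1163 rpm
ring teeth: 37 + 2·15 = 67
37(ω_sun−ω_arm) = −67(ω_ring−ω_arm),  ω_sun = 0, ω_ring = 1
37(0−ω_arm) = −67(1−ω_arm)  ⇒  104·ω_arm = 67  ⇒  ω_arm = 67/104
scale: ω_arm = 67/104 × 1163 rpm = +749.2404 rpm

+749.2404 rpm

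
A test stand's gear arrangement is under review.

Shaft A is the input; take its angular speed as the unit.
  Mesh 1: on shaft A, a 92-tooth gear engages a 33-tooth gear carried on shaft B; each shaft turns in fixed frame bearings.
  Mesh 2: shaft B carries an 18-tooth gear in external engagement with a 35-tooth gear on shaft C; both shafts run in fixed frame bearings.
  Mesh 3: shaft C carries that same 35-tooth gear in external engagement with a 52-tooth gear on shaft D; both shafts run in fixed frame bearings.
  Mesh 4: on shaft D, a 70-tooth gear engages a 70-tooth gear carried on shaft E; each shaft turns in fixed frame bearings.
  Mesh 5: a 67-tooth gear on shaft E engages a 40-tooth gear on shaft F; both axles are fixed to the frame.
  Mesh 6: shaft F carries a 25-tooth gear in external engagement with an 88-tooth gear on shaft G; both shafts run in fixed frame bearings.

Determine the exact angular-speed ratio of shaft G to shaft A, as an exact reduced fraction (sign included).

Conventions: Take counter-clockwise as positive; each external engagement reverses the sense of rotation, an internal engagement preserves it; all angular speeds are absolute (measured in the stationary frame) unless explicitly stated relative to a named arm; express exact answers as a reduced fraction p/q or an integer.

23115/50336

class = fixed-axis compound train [6 meshes; 6 ratios multiply, 6 sense flips]
mesh 1 [92T→33T]: running ratio 92/33, sense −
mesh 2 [18T→35T]: running ratio 552/385, sense +
mesh 3 [35T→52T]: running ratio 138/143, sense −
mesh 4 [70T→70T]: running ratio 138/143, sense +
mesh 5 [67T→40T]: running ratio 4623/2860, sense −
mesh 6 [25T→88T]: running ratio 23115/50336, sense +
ω_out/ω_in = 23115/50336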